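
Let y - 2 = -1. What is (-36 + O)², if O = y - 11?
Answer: 2116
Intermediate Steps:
y = 1 (y = 2 - 1 = 1)
O = -10 (O = 1 - 11 = -10)
(-36 + O)² = (-36 - 10)² = (-46)² = 2116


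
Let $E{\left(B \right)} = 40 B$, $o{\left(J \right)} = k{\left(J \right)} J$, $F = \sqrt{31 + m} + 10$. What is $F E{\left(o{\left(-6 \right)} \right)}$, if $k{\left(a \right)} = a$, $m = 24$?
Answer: $14400 + 1440 \sqrt{55} \approx 25079.0$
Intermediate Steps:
$F = 10 + \sqrt{55}$ ($F = \sqrt{31 + 24} + 10 = \sqrt{55} + 10 = 10 + \sqrt{55} \approx 17.416$)
$o{\left(J \right)} = J^{2}$ ($o{\left(J \right)} = J J = J^{2}$)
$F E{\left(o{\left(-6 \right)} \right)} = \left(10 + \sqrt{55}\right) 40 \left(-6\right)^{2} = \left(10 + \sqrt{55}\right) 40 \cdot 36 = \left(10 + \sqrt{55}\right) 1440 = 14400 + 1440 \sqrt{55}$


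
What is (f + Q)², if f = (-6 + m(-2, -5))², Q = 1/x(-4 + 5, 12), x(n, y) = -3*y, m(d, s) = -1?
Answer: 3108169/1296 ≈ 2398.3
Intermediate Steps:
Q = -1/36 (Q = 1/(-3*12) = 1/(-36) = -1/36 ≈ -0.027778)
f = 49 (f = (-6 - 1)² = (-7)² = 49)
(f + Q)² = (49 - 1/36)² = (1763/36)² = 3108169/1296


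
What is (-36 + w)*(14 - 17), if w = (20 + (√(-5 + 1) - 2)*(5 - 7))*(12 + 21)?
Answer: -2268 + 396*I ≈ -2268.0 + 396.0*I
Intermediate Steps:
w = 792 - 132*I (w = (20 + (√(-4) - 2)*(-2))*33 = (20 + (2*I - 2)*(-2))*33 = (20 + (-2 + 2*I)*(-2))*33 = (20 + (4 - 4*I))*33 = (24 - 4*I)*33 = 792 - 132*I ≈ 792.0 - 132.0*I)
(-36 + w)*(14 - 17) = (-36 + (792 - 132*I))*(14 - 17) = (756 - 132*I)*(-3) = -2268 + 396*I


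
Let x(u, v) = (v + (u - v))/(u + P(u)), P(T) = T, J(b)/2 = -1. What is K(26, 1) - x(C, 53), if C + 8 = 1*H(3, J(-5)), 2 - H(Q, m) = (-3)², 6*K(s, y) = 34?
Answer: 31/6 ≈ 5.1667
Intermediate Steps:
J(b) = -2 (J(b) = 2*(-1) = -2)
K(s, y) = 17/3 (K(s, y) = (⅙)*34 = 17/3)
H(Q, m) = -7 (H(Q, m) = 2 - 1*(-3)² = 2 - 1*9 = 2 - 9 = -7)
C = -15 (C = -8 + 1*(-7) = -8 - 7 = -15)
x(u, v) = ½ (x(u, v) = (v + (u - v))/(u + u) = u/((2*u)) = u*(1/(2*u)) = ½)
K(26, 1) - x(C, 53) = 17/3 - 1*½ = 17/3 - ½ = 31/6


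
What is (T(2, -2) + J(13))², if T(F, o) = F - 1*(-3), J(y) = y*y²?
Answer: 4848804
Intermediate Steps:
J(y) = y³
T(F, o) = 3 + F (T(F, o) = F + 3 = 3 + F)
(T(2, -2) + J(13))² = ((3 + 2) + 13³)² = (5 + 2197)² = 2202² = 4848804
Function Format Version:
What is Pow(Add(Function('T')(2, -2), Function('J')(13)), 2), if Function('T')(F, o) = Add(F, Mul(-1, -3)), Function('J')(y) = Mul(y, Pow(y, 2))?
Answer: 4848804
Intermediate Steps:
Function('J')(y) = Pow(y, 3)
Function('T')(F, o) = Add(3, F) (Function('T')(F, o) = Add(F, 3) = Add(3, F))
Pow(Add(Function('T')(2, -2), Function('J')(13)), 2) = Pow(Add(Add(3, 2), Pow(13, 3)), 2) = Pow(Add(5, 2197), 2) = Pow(2202, 2) = 4848804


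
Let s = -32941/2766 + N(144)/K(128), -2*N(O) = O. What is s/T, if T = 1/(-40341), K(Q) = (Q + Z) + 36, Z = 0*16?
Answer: 18830761943/37802 ≈ 4.9814e+5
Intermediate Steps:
Z = 0
N(O) = -O/2
K(Q) = 36 + Q (K(Q) = (Q + 0) + 36 = Q + 36 = 36 + Q)
s = -1400369/113406 (s = -32941/2766 + (-½*144)/(36 + 128) = -32941*1/2766 - 72/164 = -32941/2766 - 72*1/164 = -32941/2766 - 18/41 = -1400369/113406 ≈ -12.348)
T = -1/40341 ≈ -2.4789e-5
s/T = -1400369/(113406*(-1/40341)) = -1400369/113406*(-40341) = 18830761943/37802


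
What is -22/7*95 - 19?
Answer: -2223/7 ≈ -317.57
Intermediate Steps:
-22/7*95 - 19 = -2090/7 - 19 = -2223/7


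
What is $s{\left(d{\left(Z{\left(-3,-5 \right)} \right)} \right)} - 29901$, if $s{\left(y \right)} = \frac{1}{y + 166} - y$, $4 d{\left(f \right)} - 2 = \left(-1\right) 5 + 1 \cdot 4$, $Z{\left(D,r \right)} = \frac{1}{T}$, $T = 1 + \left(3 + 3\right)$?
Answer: $- \frac{79537309}{2660} \approx -29901.0$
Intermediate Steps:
$T = 7$ ($T = 1 + 6 = 7$)
$Z{\left(D,r \right)} = \frac{1}{7}$
$d{\left(f \right)} = \frac{1}{4}$ ($d{\left(f \right)} = \frac{1}{2} + \frac{\left(-1\right) 5 + 1 \cdot 4}{4} = \frac{1}{2} + \frac{-5 + 4}{4} = \frac{1}{2} + \frac{1}{4} \left(-1\right) = \frac{1}{2} - \frac{1}{4} = \frac{1}{4}$)
$s{\left(y \right)} = \frac{1}{166 + y} - y$
$s{\left(d{\left(Z{\left(-3,-5 \right)} \right)} \right)} - 29901 = \frac{1 - \left(\frac{1}{4}\right)^{2} - \frac{83}{2}}{166 + \frac{1}{4}} - 29901 = \frac{1 - \frac{1}{16} - \frac{83}{2}}{\frac{665}{4}} - 29901 = \frac{4 \left(1 - \frac{1}{16} - \frac{83}{2}\right)}{665} - 29901 = \frac{4}{665} \left(- \frac{649}{16}\right) - 29901 = - \frac{649}{2660} - 29901 = - \frac{79537309}{2660}$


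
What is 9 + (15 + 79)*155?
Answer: 14579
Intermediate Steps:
9 + (15 + 79)*155 = 9 + 94*155 = 9 + 14570 = 14579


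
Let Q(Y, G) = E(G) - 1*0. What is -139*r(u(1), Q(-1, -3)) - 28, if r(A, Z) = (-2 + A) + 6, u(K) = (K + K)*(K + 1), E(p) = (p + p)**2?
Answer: -1140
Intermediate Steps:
E(p) = 4*p**2 (E(p) = (2*p)**2 = 4*p**2)
u(K) = 2*K*(1 + K) (u(K) = (2*K)*(1 + K) = 2*K*(1 + K))
Q(Y, G) = 4*G**2 (Q(Y, G) = 4*G**2 - 1*0 = 4*G**2 + 0 = 4*G**2)
r(A, Z) = 4 + A
-139*r(u(1), Q(-1, -3)) - 28 = -139*(4 + 2*1*(1 + 1)) - 28 = -139*(4 + 2*1*2) - 28 = -139*(4 + 4) - 28 = -139*8 - 28 = -1112 - 28 = -1140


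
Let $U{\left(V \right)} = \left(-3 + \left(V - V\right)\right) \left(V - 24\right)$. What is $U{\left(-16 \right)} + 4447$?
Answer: $4567$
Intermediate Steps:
$U{\left(V \right)} = 72 - 3 V$ ($U{\left(V \right)} = \left(-3 + 0\right) \left(-24 + V\right) = - 3 \left(-24 + V\right) = 72 - 3 V$)
$U{\left(-16 \right)} + 4447 = \left(72 - -48\right) + 4447 = \left(72 + 48\right) + 4447 = 120 + 4447 = 4567$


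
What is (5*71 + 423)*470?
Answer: 365660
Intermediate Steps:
(5*71 + 423)*470 = (355 + 423)*470 = 778*470 = 365660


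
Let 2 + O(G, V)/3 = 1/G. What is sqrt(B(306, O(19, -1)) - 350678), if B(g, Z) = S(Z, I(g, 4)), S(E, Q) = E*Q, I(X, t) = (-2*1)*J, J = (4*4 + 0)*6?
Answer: I*sqrt(126189830)/19 ≈ 591.23*I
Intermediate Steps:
J = 96 (J = (16 + 0)*6 = 16*6 = 96)
O(G, V) = -6 + 3/G
I(X, t) = -192 (I(X, t) = -2*1*96 = -2*96 = -192)
B(g, Z) = -192*Z (B(g, Z) = Z*(-192) = -192*Z)
sqrt(B(306, O(19, -1)) - 350678) = sqrt(-192*(-6 + 3/19) - 350678) = sqrt(-192*(-111/19) - 350678) = sqrt(21312/19 - 350678) = sqrt(-6641570/19) = I*sqrt(126189830)/19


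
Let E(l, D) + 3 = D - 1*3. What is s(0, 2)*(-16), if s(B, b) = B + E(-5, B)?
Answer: 96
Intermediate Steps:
E(l, D) = -6 + D (E(l, D) = -3 + (D - 1*3) = -3 + (D - 3) = -3 + (-3 + D) = -6 + D)
s(B, b) = -6 + 2*B (s(B, b) = B + (-6 + B) = -6 + 2*B)
s(0, 2)*(-16) = (-6 + 2*0)*(-16) = (-6 + 0)*(-16) = -6*(-16) = 96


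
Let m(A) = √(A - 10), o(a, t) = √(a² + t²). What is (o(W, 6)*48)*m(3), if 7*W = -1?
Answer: 48*I*√12355/7 ≈ 762.19*I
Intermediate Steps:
W = -⅐ (W = (⅐)*(-1) = -⅐ ≈ -0.14286)
m(A) = √(-10 + A)
(o(W, 6)*48)*m(3) = (√((-⅐)² + 6²)*48)*√(-10 + 3) = (√(1/49 + 36)*48)*√(-7) = (√(1765/49)*48)*(I*√7) = ((√1765/7)*48)*(I*√7) = (48*√1765/7)*(I*√7) = 48*I*√12355/7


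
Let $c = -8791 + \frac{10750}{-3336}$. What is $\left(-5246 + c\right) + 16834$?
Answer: $\frac{4660021}{1668} \approx 2793.8$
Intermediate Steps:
$c = - \frac{14668763}{1668}$ ($c = -8791 + 10750 \left(- \frac{1}{3336}\right) = -8791 - \frac{5375}{1668} = - \frac{14668763}{1668} \approx -8794.2$)
$\left(-5246 + c\right) + 16834 = \left(-5246 - \frac{14668763}{1668}\right) + 16834 = - \frac{23419091}{1668} + 16834 = \frac{4660021}{1668}$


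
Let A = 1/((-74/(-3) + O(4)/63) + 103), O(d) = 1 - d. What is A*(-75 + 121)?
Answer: 483/1340 ≈ 0.36045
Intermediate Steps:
A = 21/2680 (A = 1/((-74/(-3) + (1 - 1*4)/63) + 103) = 1/((-74*(-⅓) + (1 - 4)*(1/63)) + 103) = 1/((74/3 - 3*1/63) + 103) = 1/((74/3 - 1/21) + 103) = 1/(517/21 + 103) = 1/(2680/21) = 21/2680 ≈ 0.0078358)
A*(-75 + 121) = 21*(-75 + 121)/2680 = (21/2680)*46 = 483/1340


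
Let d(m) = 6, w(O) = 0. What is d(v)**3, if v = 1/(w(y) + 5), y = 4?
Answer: 216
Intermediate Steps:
v = 1/5 (v = 1/(0 + 5) = 1/5 ≈ 0.20000)
d(v)**3 = 6**3 = 216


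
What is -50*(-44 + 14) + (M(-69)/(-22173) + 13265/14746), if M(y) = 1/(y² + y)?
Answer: 1151273017980997/767055334068 ≈ 1500.9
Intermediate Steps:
M(y) = 1/(y + y²)
-50*(-44 + 14) + (M(-69)/(-22173) + 13265/14746) = -50*(-44 + 14) + ((1/((-69)*(1 - 69)))/(-22173) + 13265/14746) = -50*(-30) + (-1/69/(-68)*(-1/22173) + 13265*(1/14746)) = 1500 + (-1/69*(-1/68)*(-1/22173) + 13265/14746) = 1500 + ((1/4692)*(-1/22173) + 13265/14746) = 1500 + (-1/104035716 + 13265/14746) = 1500 + 690016878997/767055334068 = 1151273017980997/767055334068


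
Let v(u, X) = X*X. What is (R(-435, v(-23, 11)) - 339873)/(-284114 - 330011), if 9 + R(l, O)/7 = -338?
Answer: 342302/614125 ≈ 0.55738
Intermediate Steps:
v(u, X) = X**2
R(l, O) = -2429 (R(l, O) = -63 + 7*(-338) = -63 - 2366 = -2429)
(R(-435, v(-23, 11)) - 339873)/(-284114 - 330011) = (-2429 - 339873)/(-284114 - 330011) = -342302/(-614125) = -342302*(-1/614125) = 342302/614125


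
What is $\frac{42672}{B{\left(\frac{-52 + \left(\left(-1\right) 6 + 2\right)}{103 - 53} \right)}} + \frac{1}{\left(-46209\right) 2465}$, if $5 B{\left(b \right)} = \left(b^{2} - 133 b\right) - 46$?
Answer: $\frac{261883731373877}{127915522755} \approx 2047.3$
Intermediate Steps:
$B{\left(b \right)} = - \frac{46}{5} - \frac{133 b}{5} + \frac{b^{2}}{5}$ ($B{\left(b \right)} = \frac{\left(b^{2} - 133 b\right) - 46}{5} = \frac{-46 + b^{2} - 133 b}{5} = - \frac{46}{5} - \frac{133 b}{5} + \frac{b^{2}}{5}$)
$\frac{42672}{B{\left(\frac{-52 + \left(\left(-1\right) 6 + 2\right)}{103 - 53} \right)}} + \frac{1}{\left(-46209\right) 2465} = \frac{42672}{- \frac{46}{5} - \frac{133 \frac{-52 + \left(\left(-1\right) 6 + 2\right)}{103 - 53}}{5} + \frac{\left(\frac{-52 + \left(\left(-1\right) 6 + 2\right)}{103 - 53}\right)^{2}}{5}} + \frac{1}{\left(-46209\right) 2465} = \frac{42672}{- \frac{46}{5} - \frac{133 \frac{-52 + \left(-6 + 2\right)}{50}}{5} + \frac{\left(\frac{-52 + \left(-6 + 2\right)}{50}\right)^{2}}{5}} - \frac{1}{113905185} = \frac{42672}{- \frac{46}{5} - \frac{133 \left(-52 - 4\right) \frac{1}{50}}{5} + \frac{\left(\left(-52 - 4\right) \frac{1}{50}\right)^{2}}{5}} - \frac{1}{113905185} = \frac{42672}{- \frac{46}{5} - \frac{133 \left(\left(-56\right) \frac{1}{50}\right)}{5} + \frac{\left(\left(-56\right) \frac{1}{50}\right)^{2}}{5}} - \frac{1}{113905185} = \frac{42672}{- \frac{46}{5} - - \frac{3724}{125} + \frac{\left(- \frac{28}{25}\right)^{2}}{5}} - \frac{1}{113905185} = \frac{42672}{- \frac{46}{5} + \frac{3724}{125} + \frac{1}{5} \cdot \frac{784}{625}} - \frac{1}{113905185} = \frac{42672}{- \frac{46}{5} + \frac{3724}{125} + \frac{784}{3125}} - \frac{1}{113905185} = \frac{42672}{\frac{65134}{3125}} - \frac{1}{113905185} = 42672 \cdot \frac{3125}{65134} - \frac{1}{113905185} = \frac{66675000}{32567} - \frac{1}{113905185} = \frac{261883731373877}{127915522755}$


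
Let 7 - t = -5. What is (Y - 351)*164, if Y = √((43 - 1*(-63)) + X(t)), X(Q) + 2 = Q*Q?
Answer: -57564 + 328*√62 ≈ -54981.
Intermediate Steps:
t = 12 (t = 7 - 1*(-5) = 7 + 5 = 12)
X(Q) = -2 + Q² (X(Q) = -2 + Q*Q = -2 + Q²)
Y = 2*√62 (Y = √((43 - 1*(-63)) + (-2 + 12²)) = √((43 + 63) + (-2 + 144)) = √(106 + 142) = √248 = 2*√62 ≈ 15.748)
(Y - 351)*164 = (2*√62 - 351)*164 = (-351 + 2*√62)*164 = -57564 + 328*√62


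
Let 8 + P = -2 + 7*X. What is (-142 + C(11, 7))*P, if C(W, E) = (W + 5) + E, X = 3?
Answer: -1309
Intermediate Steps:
C(W, E) = 5 + E + W (C(W, E) = (5 + W) + E = 5 + E + W)
P = 11 (P = -8 + (-2 + 7*3) = -8 + (-2 + 21) = -8 + 19 = 11)
(-142 + C(11, 7))*P = (-142 + (5 + 7 + 11))*11 = (-142 + 23)*11 = -119*11 = -1309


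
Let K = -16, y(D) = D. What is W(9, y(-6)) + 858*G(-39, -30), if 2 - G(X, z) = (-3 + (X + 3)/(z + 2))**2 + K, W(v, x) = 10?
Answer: 633694/49 ≈ 12933.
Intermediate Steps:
G(X, z) = 18 - (-3 + (3 + X)/(2 + z))**2 (G(X, z) = 2 - ((-3 + (X + 3)/(z + 2))**2 - 16) = 2 - ((-3 + (3 + X)/(2 + z))**2 - 16) = 2 - (-16 + (-3 + (3 + X)/(2 + z))**2) = 2 + (16 - (-3 + (3 + X)/(2 + z))**2) = 18 - (-3 + (3 + X)/(2 + z))**2)
W(9, y(-6)) + 858*G(-39, -30) = 10 + 858*(18 - (3 - 1*(-39) + 3*(-30))**2/(2 - 30)**2) = 10 + 858*(18 - 1*(3 + 39 - 90)**2/(-28)**2) = 10 + 858*(18 - 1*1/784*(-48)**2) = 10 + 858*(18 - 1*1/784*2304) = 10 + 858*(18 - 144/49) = 10 + 858*(738/49) = 10 + 633204/49 = 633694/49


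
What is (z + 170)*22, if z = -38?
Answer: 2904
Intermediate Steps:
(z + 170)*22 = (-38 + 170)*22 = 132*22 = 2904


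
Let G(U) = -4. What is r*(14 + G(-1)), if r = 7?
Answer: 70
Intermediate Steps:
r*(14 + G(-1)) = 7*(14 - 4) = 7*10 = 70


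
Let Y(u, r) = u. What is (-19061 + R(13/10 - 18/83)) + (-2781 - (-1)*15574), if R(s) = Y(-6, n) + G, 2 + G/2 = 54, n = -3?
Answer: -6170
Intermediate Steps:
G = 104 (G = -4 + 2*54 = -4 + 108 = 104)
R(s) = 98 (R(s) = -6 + 104 = 98)
(-19061 + R(13/10 - 18/83)) + (-2781 - (-1)*15574) = (-19061 + 98) + (-2781 - (-1)*15574) = -18963 + (-2781 - 1*(-15574)) = -18963 + (-2781 + 15574) = -18963 + 12793 = -6170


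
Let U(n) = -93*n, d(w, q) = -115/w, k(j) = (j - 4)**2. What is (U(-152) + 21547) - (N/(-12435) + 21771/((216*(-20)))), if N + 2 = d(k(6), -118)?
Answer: 14200983727/397920 ≈ 35688.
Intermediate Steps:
k(j) = (-4 + j)**2
N = -123/4 (N = -2 - 115/(-4 + 6)**2 = -2 - 115/(2**2) = -2 - 115/4 = -123/4 ≈ -30.750)
(U(-152) + 21547) - (N/(-12435) + 21771/((216*(-20)))) = (-93*(-152) + 21547) - (-123/4/(-12435) + 21771/((216*(-20)))) = (14136 + 21547) - (-123/4*(-1/12435) + 21771/(-4320)) = 35683 - (41/16580 + 21771*(-1/4320)) = 35683 - (41/16580 - 2419/480) = 35683 - 1*(-2004367/397920) = 35683 + 2004367/397920 = 14200983727/397920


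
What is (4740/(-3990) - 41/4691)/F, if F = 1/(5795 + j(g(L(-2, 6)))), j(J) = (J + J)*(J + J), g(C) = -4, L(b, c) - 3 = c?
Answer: -624930147/89129 ≈ -7011.5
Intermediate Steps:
L(b, c) = 3 + c
j(J) = 4*J² (j(J) = (2*J)*(2*J) = 4*J²)
F = 1/5859 (F = 1/(5795 + 4*(-4)²) = 1/(5795 + 4*16) = 1/(5795 + 64) = 1/5859 ≈ 0.00017068)
(4740/(-3990) - 41/4691)/F = (4740/(-3990) - 41/4691)/(1/5859) = (4740*(-1/3990) - 41*1/4691)*5859 = (-158/133 - 41/4691)*5859 = -746631/623903*5859 = -624930147/89129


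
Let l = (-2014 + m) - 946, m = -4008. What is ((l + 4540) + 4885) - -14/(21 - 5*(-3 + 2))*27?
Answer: 32130/13 ≈ 2471.5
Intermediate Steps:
l = -6968 (l = (-2014 - 4008) - 946 = -6022 - 946 = -6968)
((l + 4540) + 4885) - -14/(21 - 5*(-3 + 2))*27 = ((-6968 + 4540) + 4885) - -14/(21 - 5*(-3 + 2))*27 = (-2428 + 4885) - -14/(21 - 5*(-1))*27 = 2457 - -14/(21 + 5)*27 = 2457 - -14/26*27 = 2457 - (1/26)*(-14)*27 = 2457 - (-7)*27/13 = 2457 - 1*(-189/13) = 2457 + 189/13 = 32130/13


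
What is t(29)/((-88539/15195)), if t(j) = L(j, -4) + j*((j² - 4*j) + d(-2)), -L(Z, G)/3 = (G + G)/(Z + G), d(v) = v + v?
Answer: -529544737/147565 ≈ -3588.6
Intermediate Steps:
d(v) = 2*v
L(Z, G) = -6*G/(G + Z) (L(Z, G) = -3*(G + G)/(Z + G) = -3*2*G/(G + Z) = -6*G/(G + Z))
t(j) = 24/(-4 + j) + j*(-4 + j² - 4*j) (t(j) = -6*(-4)/(-4 + j) + j*((j² - 4*j) + 2*(-2)) = 24/(-4 + j) + j*((j² - 4*j) - 4) = 24/(-4 + j) + j*(-4 + j² - 4*j))
t(29)/((-88539/15195)) = ((24 + 29*(-4 + 29)*(-4 + 29² - 4*29))/(-4 + 29))/((-88539/15195)) = ((24 + 29*25*(-4 + 841 - 116))/25)/((-88539*1/15195)) = ((24 + 29*25*721)/25)/(-29513/5065) = ((24 + 522725)/25)*(-5065/29513) = ((1/25)*522749)*(-5065/29513) = (522749/25)*(-5065/29513) = -529544737/147565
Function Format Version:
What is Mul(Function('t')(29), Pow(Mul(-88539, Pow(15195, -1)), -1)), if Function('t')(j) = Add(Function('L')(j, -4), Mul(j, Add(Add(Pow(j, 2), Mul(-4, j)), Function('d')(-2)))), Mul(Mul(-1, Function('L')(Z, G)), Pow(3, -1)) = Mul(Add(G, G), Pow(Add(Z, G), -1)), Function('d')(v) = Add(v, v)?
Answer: Rational(-529544737, 147565) ≈ -3588.6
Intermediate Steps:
Function('d')(v) = Mul(2, v)
Function('L')(Z, G) = Mul(-6, G, Pow(Add(G, Z), -1)) (Function('L')(Z, G) = Mul(-3, Mul(Add(G, G), Pow(Add(Z, G), -1))) = Mul(-3, Mul(Mul(2, G), Pow(Add(G, Z), -1))) = Mul(-3, Mul(2, G, Pow(Add(G, Z), -1))) = Mul(-6, G, Pow(Add(G, Z), -1)))
Function('t')(j) = Add(Mul(24, Pow(Add(-4, j), -1)), Mul(j, Add(-4, Pow(j, 2), Mul(-4, j)))) (Function('t')(j) = Add(Mul(-6, -4, Pow(Add(-4, j), -1)), Mul(j, Add(Add(Pow(j, 2), Mul(-4, j)), Mul(2, -2)))) = Add(Mul(24, Pow(Add(-4, j), -1)), Mul(j, Add(Add(Pow(j, 2), Mul(-4, j)), -4))) = Add(Mul(24, Pow(Add(-4, j), -1)), Mul(j, Add(-4, Pow(j, 2), Mul(-4, j)))))
Mul(Function('t')(29), Pow(Mul(-88539, Pow(15195, -1)), -1)) = Mul(Mul(Pow(Add(-4, 29), -1), Add(24, Mul(29, Add(-4, 29), Add(-4, Pow(29, 2), Mul(-4, 29))))), Pow(Mul(-88539, Pow(15195, -1)), -1)) = Mul(Mul(Pow(25, -1), Add(24, Mul(29, 25, Add(-4, 841, -116)))), Pow(Mul(-88539, Rational(1, 15195)), -1)) = Mul(Mul(Rational(1, 25), Add(24, Mul(29, 25, 721))), Pow(Rational(-29513, 5065), -1)) = Mul(Mul(Rational(1, 25), Add(24, 522725)), Rational(-5065, 29513)) = Mul(Mul(Rational(1, 25), 522749), Rational(-5065, 29513)) = Mul(Rational(522749, 25), Rational(-5065, 29513)) = Rational(-529544737, 147565)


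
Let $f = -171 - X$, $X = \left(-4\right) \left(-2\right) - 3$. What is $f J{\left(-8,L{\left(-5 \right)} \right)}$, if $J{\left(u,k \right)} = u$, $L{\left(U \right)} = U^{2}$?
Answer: $1408$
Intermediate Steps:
$X = 5$ ($X = 8 - 3 = 5$)
$f = -176$ ($f = -171 - 5 = -176$)
$f J{\left(-8,L{\left(-5 \right)} \right)} = \left(-176\right) \left(-8\right) = 1408$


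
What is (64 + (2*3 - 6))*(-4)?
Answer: -256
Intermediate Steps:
(64 + (2*3 - 6))*(-4) = (64 + (6 - 6))*(-4) = (64 + 0)*(-4) = 64*(-4) = -256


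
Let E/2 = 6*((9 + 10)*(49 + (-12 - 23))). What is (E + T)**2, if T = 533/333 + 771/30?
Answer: 114924210313441/11088900 ≈ 1.0364e+7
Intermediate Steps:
E = 3192 (E = 2*(6*((9 + 10)*(49 + (-12 - 23)))) = 2*(6*(19*(49 - 35))) = 2*(6*(19*14)) = 2*(6*266) = 2*1596 = 3192)
T = 90911/3330 (T = 533*(1/333) + 771*(1/30) = 533/333 + 257/10 = 90911/3330 ≈ 27.301)
(E + T)**2 = (3192 + 90911/3330)**2 = (10720271/3330)**2 = 114924210313441/11088900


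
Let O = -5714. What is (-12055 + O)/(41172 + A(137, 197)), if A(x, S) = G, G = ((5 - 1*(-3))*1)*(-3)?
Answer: -5923/13716 ≈ -0.43183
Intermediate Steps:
G = -24 (G = ((5 + 3)*1)*(-3) = (8*1)*(-3) = 8*(-3) = -24)
A(x, S) = -24
(-12055 + O)/(41172 + A(137, 197)) = (-12055 - 5714)/(41172 - 24) = -17769/41148 = -17769*1/41148 = -5923/13716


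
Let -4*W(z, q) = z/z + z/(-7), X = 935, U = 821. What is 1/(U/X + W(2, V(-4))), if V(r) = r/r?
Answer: 26180/18313 ≈ 1.4296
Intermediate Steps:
V(r) = 1
W(z, q) = -1/4 + z/28 (W(z, q) = -(z/z + z/(-7))/4 = -(1 + z*(-1/7))/4 = -(1 - z/7)/4 = -1/4 + z/28)
1/(U/X + W(2, V(-4))) = 1/(821/935 + (-1/4 + (1/28)*2)) = 1/(821*(1/935) + (-1/4 + 1/14)) = 1/(821/935 - 5/28) = 1/(18313/26180) = 26180/18313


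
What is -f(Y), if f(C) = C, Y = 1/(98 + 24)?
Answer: -1/122 ≈ -0.0081967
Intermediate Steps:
Y = 1/122 ≈ 0.0081967
-f(Y) = -1*1/122 = -1/122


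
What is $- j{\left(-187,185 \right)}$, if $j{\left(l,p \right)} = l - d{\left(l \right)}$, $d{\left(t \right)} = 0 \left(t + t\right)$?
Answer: $187$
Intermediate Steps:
$d{\left(t \right)} = 0$ ($d{\left(t \right)} = 0 \cdot 2 t = 0$)
$j{\left(l,p \right)} = l$ ($j{\left(l,p \right)} = l - 0 = l + 0 = l$)
$- j{\left(-187,185 \right)} = \left(-1\right) \left(-187\right) = 187$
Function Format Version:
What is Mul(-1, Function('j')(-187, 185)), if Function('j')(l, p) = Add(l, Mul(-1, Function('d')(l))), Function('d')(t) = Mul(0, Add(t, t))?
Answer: 187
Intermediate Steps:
Function('d')(t) = 0 (Function('d')(t) = Mul(0, Mul(2, t)) = 0)
Function('j')(l, p) = l (Function('j')(l, p) = Add(l, Mul(-1, 0)) = Add(l, 0) = l)
Mul(-1, Function('j')(-187, 185)) = Mul(-1, -187) = 187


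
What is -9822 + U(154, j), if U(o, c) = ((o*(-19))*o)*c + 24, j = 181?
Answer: -81569122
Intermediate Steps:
U(o, c) = 24 - 19*c*o² (U(o, c) = ((-19*o)*o)*c + 24 = (-19*o²)*c + 24 = -19*c*o² + 24 = 24 - 19*c*o²)
-9822 + U(154, j) = -9822 + (24 - 19*181*154²) = -9822 + (24 - 19*181*23716) = -9822 + (24 - 81559324) = -9822 - 81559300 = -81569122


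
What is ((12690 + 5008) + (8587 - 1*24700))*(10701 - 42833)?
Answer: -50929220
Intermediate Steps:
((12690 + 5008) + (8587 - 1*24700))*(10701 - 42833) = (17698 + (8587 - 24700))*(-32132) = (17698 - 16113)*(-32132) = 1585*(-32132) = -50929220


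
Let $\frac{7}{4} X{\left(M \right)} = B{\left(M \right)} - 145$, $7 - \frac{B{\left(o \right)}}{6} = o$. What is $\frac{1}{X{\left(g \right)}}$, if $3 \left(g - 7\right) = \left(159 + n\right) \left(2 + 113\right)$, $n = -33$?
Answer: $- \frac{7}{116500} \approx -6.0086 \cdot 10^{-5}$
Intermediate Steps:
$B{\left(o \right)} = 42 - 6 o$
$g = 4837$ ($g = 7 + \frac{\left(159 - 33\right) \left(2 + 113\right)}{3} = 7 + \frac{126 \cdot 115}{3} = 7 + \frac{1}{3} \cdot 14490 = 7 + 4830 = 4837$)
$X{\left(M \right)} = - \frac{412}{7} - \frac{24 M}{7}$ ($X{\left(M \right)} = \frac{4 \left(\left(42 - 6 M\right) - 145\right)}{7} = \frac{4 \left(-103 - 6 M\right)}{7} = - \frac{412}{7} - \frac{24 M}{7}$)
$\frac{1}{X{\left(g \right)}} = \frac{1}{- \frac{412}{7} - 16584} = \frac{1}{- \frac{116500}{7}} = - \frac{7}{116500}$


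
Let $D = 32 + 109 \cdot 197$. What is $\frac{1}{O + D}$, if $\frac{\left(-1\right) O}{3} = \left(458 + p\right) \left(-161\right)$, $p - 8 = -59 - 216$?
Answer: $\frac{1}{113758} \approx 8.7906 \cdot 10^{-6}$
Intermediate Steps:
$p = -267$ ($p = 8 - 275 = -267$)
$D = 21505$ ($D = 32 + 21473 = 21505$)
$O = 92253$ ($O = - 3 \left(458 - 267\right) \left(-161\right) = - 3 \cdot 191 \left(-161\right) = \left(-3\right) \left(-30751\right) = 92253$)
$\frac{1}{O + D} = \frac{1}{92253 + 21505} = \frac{1}{113758}$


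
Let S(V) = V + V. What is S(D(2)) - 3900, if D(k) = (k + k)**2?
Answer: -3868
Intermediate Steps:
D(k) = 4*k**2 (D(k) = (2*k)**2 = 4*k**2)
S(V) = 2*V
S(D(2)) - 3900 = 2*(4*2**2) - 3900 = 2*(4*4) - 3900 = 2*16 - 3900 = 32 - 3900 = -3868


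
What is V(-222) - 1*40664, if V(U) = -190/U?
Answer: -4513609/111 ≈ -40663.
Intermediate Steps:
V(-222) - 1*40664 = -190/(-222) - 1*40664 = -190*(-1/222) - 40664 = 95/111 - 40664 = -4513609/111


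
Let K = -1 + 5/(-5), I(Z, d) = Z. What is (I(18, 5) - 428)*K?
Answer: 820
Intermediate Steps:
K = -2 (K = -1 - 1/5*5 = -1 - 1 = -2)
(I(18, 5) - 428)*K = (18 - 428)*(-2) = -410*(-2) = 820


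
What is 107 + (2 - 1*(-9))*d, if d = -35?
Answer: -278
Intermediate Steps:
107 + (2 - 1*(-9))*d = 107 + (2 - 1*(-9))*(-35) = 107 + (2 + 9)*(-35) = 107 + 11*(-35) = 107 - 385 = -278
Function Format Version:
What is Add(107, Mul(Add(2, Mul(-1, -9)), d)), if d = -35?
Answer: -278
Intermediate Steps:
Add(107, Mul(Add(2, Mul(-1, -9)), d)) = Add(107, Mul(Add(2, Mul(-1, -9)), -35)) = Add(107, Mul(Add(2, 9), -35)) = Add(107, Mul(11, -35)) = Add(107, -385) = -278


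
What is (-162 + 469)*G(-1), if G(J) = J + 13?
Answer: 3684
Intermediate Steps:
G(J) = 13 + J
(-162 + 469)*G(-1) = (-162 + 469)*(13 - 1) = 307*12 = 3684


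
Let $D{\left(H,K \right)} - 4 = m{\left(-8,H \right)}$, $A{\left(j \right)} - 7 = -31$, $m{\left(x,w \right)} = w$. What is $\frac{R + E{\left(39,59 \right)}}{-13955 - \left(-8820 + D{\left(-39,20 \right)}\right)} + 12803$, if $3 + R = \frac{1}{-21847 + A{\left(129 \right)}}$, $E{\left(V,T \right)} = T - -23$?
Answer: $\frac{119005981541}{9295175} \approx 12803.0$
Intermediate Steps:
$E{\left(V,T \right)} = 23 + T$ ($E{\left(V,T \right)} = T + 23 = 23 + T$)
$A{\left(j \right)} = -24$ ($A{\left(j \right)} = 7 - 31 = -24$)
$D{\left(H,K \right)} = 4 + H$
$R = - \frac{65614}{21871}$ ($R = -3 + \frac{1}{-21847 - 24} = -3 + \frac{1}{-21871} = -3 - \frac{1}{21871} = - \frac{65614}{21871} \approx -3.0$)
$\frac{R + E{\left(39,59 \right)}}{-13955 - \left(-8820 + D{\left(-39,20 \right)}\right)} + 12803 = \frac{- \frac{65614}{21871} + \left(23 + 59\right)}{-13955 + \left(8820 - \left(4 - 39\right)\right)} + 12803 = \frac{- \frac{65614}{21871} + 82}{-13955 + \left(8820 - -35\right)} + 12803 = \frac{1727808}{21871 \left(-13955 + \left(8820 + 35\right)\right)} + 12803 = \frac{1727808}{21871 \left(-13955 + 8855\right)} + 12803 = \frac{1727808}{21871 \left(-5100\right)} + 12803 = \frac{1727808}{21871} \left(- \frac{1}{5100}\right) + 12803 = - \frac{143984}{9295175} + 12803 = \frac{119005981541}{9295175}$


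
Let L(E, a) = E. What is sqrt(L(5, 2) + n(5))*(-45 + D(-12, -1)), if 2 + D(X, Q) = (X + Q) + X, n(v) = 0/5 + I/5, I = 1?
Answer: -72*sqrt(130)/5 ≈ -164.19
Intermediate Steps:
n(v) = 1/5 (n(v) = 0/5 + 1/5 = 0*(1/5) + 1*(1/5) = 0 + 1/5 = 1/5)
D(X, Q) = -2 + Q + 2*X (D(X, Q) = -2 + ((X + Q) + X) = -2 + ((Q + X) + X) = -2 + (Q + 2*X) = -2 + Q + 2*X)
sqrt(L(5, 2) + n(5))*(-45 + D(-12, -1)) = sqrt(5 + 1/5)*(-45 + (-2 - 1 + 2*(-12))) = sqrt(26/5)*(-45 + (-2 - 1 - 24)) = (sqrt(130)/5)*(-45 - 27) = (sqrt(130)/5)*(-72) = -72*sqrt(130)/5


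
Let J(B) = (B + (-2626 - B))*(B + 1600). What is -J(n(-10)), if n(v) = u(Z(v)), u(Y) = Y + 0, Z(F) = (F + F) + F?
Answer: 4122820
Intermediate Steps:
Z(F) = 3*F (Z(F) = 2*F + F = 3*F)
u(Y) = Y
n(v) = 3*v
J(B) = -4201600 - 2626*B (J(B) = -2626*(1600 + B) = -4201600 - 2626*B)
-J(n(-10)) = -(-4201600 - 7878*(-10)) = -(-4201600 - 2626*(-30)) = -(-4201600 + 78780) = -1*(-4122820) = 4122820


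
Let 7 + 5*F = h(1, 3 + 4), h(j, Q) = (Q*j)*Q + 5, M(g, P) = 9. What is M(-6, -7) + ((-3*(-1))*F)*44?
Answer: 6249/5 ≈ 1249.8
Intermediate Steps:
h(j, Q) = 5 + j*Q**2 (h(j, Q) = j*Q**2 + 5 = 5 + j*Q**2)
F = 47/5 (F = -7/5 + (5 + 1*(3 + 4)**2)/5 = -7/5 + (5 + 1*7**2)/5 = -7/5 + (5 + 1*49)/5 = -7/5 + (5 + 49)/5 = -7/5 + (1/5)*54 = -7/5 + 54/5 = 47/5 ≈ 9.4000)
M(-6, -7) + ((-3*(-1))*F)*44 = 9 + (-3*(-1)*(47/5))*44 = 9 + (3*(47/5))*44 = 9 + (141/5)*44 = 9 + 6204/5 = 6249/5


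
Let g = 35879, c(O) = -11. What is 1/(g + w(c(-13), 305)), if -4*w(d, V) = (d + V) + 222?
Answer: 1/35750 ≈ 2.7972e-5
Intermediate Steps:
w(d, V) = -111/2 - V/4 - d/4 (w(d, V) = -((d + V) + 222)/4 = -((V + d) + 222)/4 = -(222 + V + d)/4 = -111/2 - V/4 - d/4)
1/(g + w(c(-13), 305)) = 1/(35879 + (-111/2 - ¼*305 - ¼*(-11))) = 1/(35879 + (-111/2 - 305/4 + 11/4)) = 1/(35879 - 129) = 1/35750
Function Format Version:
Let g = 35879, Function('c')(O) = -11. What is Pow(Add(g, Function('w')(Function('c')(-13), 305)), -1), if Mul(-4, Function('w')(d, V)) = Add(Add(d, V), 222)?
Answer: Rational(1, 35750) ≈ 2.7972e-5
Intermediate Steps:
Function('w')(d, V) = Add(Rational(-111, 2), Mul(Rational(-1, 4), V), Mul(Rational(-1, 4), d)) (Function('w')(d, V) = Mul(Rational(-1, 4), Add(Add(d, V), 222)) = Mul(Rational(-1, 4), Add(Add(V, d), 222)) = Mul(Rational(-1, 4), Add(222, V, d)) = Add(Rational(-111, 2), Mul(Rational(-1, 4), V), Mul(Rational(-1, 4), d)))
Pow(Add(g, Function('w')(Function('c')(-13), 305)), -1) = Pow(Add(35879, Add(Rational(-111, 2), Mul(Rational(-1, 4), 305), Mul(Rational(-1, 4), -11))), -1) = Pow(Add(35879, Add(Rational(-111, 2), Rational(-305, 4), Rational(11, 4))), -1) = Pow(Add(35879, -129), -1) = Pow(35750, -1) = Rational(1, 35750)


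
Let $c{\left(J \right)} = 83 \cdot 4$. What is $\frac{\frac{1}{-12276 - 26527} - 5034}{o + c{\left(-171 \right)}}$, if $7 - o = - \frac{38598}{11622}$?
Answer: $- \frac{8050266913}{547432724} \approx -14.705$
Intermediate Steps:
$c{\left(J \right)} = 332$
$o = \frac{19992}{1937}$ ($o = 7 - - \frac{38598}{11622} = 7 - \left(-38598\right) \frac{1}{11622} = 7 - - \frac{6433}{1937} = 7 + \frac{6433}{1937} = \frac{19992}{1937} \approx 10.321$)
$\frac{\frac{1}{-12276 - 26527} - 5034}{o + c{\left(-171 \right)}} = \frac{\frac{1}{-12276 - 26527} - 5034}{\frac{19992}{1937} + 332} = \frac{\frac{1}{-38803} - 5034}{\frac{663076}{1937}} = \left(- \frac{1}{38803} - 5034\right) \frac{1937}{663076} = \left(- \frac{195334303}{38803}\right) \frac{1937}{663076} = - \frac{8050266913}{547432724}$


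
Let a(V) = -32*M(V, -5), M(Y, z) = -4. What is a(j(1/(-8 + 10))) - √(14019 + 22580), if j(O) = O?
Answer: 128 - √36599 ≈ -63.309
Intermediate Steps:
a(V) = 128 (a(V) = -32*(-4) = 128)
a(j(1/(-8 + 10))) - √(14019 + 22580) = 128 - √(14019 + 22580) = 128 - √36599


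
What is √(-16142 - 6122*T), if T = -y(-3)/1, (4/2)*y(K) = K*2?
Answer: 2*I*√8627 ≈ 185.76*I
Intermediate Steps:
y(K) = K (y(K) = (K*2)/2 = (2*K)/2 = K)
T = 3 (T = -1*(-3)/1 = 3*1 = 3)
√(-16142 - 6122*T) = √(-16142 - 6122*3) = √(-16142 - 18366) = √(-34508) = 2*I*√8627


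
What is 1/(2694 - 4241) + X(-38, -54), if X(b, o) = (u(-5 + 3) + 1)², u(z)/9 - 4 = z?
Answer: 558466/1547 ≈ 361.00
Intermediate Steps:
u(z) = 36 + 9*z
X(b, o) = 361 (X(b, o) = ((36 + 9*(-5 + 3)) + 1)² = ((36 + 9*(-2)) + 1)² = ((36 - 18) + 1)² = (18 + 1)² = 19² = 361)
1/(2694 - 4241) + X(-38, -54) = 1/(2694 - 4241) + 361 = 1/(-1547) + 361 = -1/1547 + 361 = 558466/1547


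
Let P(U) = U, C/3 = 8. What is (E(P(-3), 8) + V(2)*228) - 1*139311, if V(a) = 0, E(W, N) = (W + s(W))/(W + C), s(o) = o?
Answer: -975179/7 ≈ -1.3931e+5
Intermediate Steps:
C = 24 (C = 3*8 = 24)
E(W, N) = 2*W/(24 + W) (E(W, N) = (W + W)/(W + 24) = (2*W)/(24 + W) = 2*W/(24 + W))
(E(P(-3), 8) + V(2)*228) - 1*139311 = (2*(-3)/(24 - 3) + 0*228) - 1*139311 = (2*(-3)/21 + 0) - 139311 = (2*(-3)*(1/21) + 0) - 139311 = (-2/7 + 0) - 139311 = -2/7 - 139311 = -975179/7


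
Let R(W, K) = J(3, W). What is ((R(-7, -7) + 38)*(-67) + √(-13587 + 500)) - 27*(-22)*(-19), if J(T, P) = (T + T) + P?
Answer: -13765 + I*√13087 ≈ -13765.0 + 114.4*I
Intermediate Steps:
J(T, P) = P + 2*T (J(T, P) = 2*T + P = P + 2*T)
R(W, K) = 6 + W (R(W, K) = W + 2*3 = W + 6 = 6 + W)
((R(-7, -7) + 38)*(-67) + √(-13587 + 500)) - 27*(-22)*(-19) = (((6 - 7) + 38)*(-67) + √(-13587 + 500)) - 27*(-22)*(-19) = ((-1 + 38)*(-67) + √(-13087)) + 594*(-19) = (37*(-67) + I*√13087) - 11286 = (-2479 + I*√13087) - 11286 = -13765 + I*√13087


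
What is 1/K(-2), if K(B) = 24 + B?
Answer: 1/22 ≈ 0.045455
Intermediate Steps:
1/K(-2) = 1/(24 - 2) = 1/22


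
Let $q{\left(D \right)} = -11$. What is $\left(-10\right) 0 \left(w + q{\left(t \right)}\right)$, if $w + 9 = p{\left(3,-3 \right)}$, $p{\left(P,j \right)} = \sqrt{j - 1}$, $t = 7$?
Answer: $0$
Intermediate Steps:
$p{\left(P,j \right)} = \sqrt{-1 + j}$
$w = -9 + 2 i$ ($w = -9 + \sqrt{-1 - 3} = -9 + \sqrt{-4} = -9 + 2 i \approx -9.0 + 2.0 i$)
$\left(-10\right) 0 \left(w + q{\left(t \right)}\right) = \left(-10\right) 0 \left(\left(-9 + 2 i\right) - 11\right) = 0 \left(-20 + 2 i\right) = 0$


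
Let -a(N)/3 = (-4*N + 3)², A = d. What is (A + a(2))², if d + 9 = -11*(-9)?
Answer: 225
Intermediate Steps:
d = 90 (d = -9 - 11*(-9) = -9 + 99 = 90)
A = 90
a(N) = -3*(3 - 4*N)² (a(N) = -3*(-4*N + 3)² = -3*(3 - 4*N)²)
(A + a(2))² = (90 - 3*(-3 + 4*2)²)² = (90 - 3*(-3 + 8)²)² = (90 - 3*5²)² = (90 - 3*25)² = (90 - 75)² = 15² = 225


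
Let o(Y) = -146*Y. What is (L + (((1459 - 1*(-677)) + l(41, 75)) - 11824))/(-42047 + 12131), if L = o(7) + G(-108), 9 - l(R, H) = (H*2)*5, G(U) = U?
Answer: 3853/9972 ≈ 0.38638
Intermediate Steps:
l(R, H) = 9 - 10*H (l(R, H) = 9 - H*2*5 = 9 - 2*H*5 = 9 - 10*H)
L = -1130 (L = -146*7 - 108 = -1022 - 108 = -1130)
(L + (((1459 - 1*(-677)) + l(41, 75)) - 11824))/(-42047 + 12131) = (-1130 + (((1459 - 1*(-677)) + (9 - 10*75)) - 11824))/(-42047 + 12131) = (-1130 + (((1459 + 677) + (9 - 750)) - 11824))/(-29916) = (-1130 + ((2136 - 741) - 11824))*(-1/29916) = (-1130 + (1395 - 11824))*(-1/29916) = (-1130 - 10429)*(-1/29916) = -11559*(-1/29916) = 3853/9972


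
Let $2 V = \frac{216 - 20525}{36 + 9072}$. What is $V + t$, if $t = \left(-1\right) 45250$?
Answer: $- \frac{35838883}{792} \approx -45251.0$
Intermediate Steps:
$t = -45250$
$V = - \frac{883}{792}$ ($V = \frac{\left(216 - 20525\right) \frac{1}{36 + 9072}}{2} = \frac{\left(-20309\right) \frac{1}{9108}}{2} = \frac{1}{2} \left(- \frac{883}{396}\right) = - \frac{883}{792} \approx -1.1149$)
$V + t = - \frac{883}{792} - 45250 = - \frac{35838883}{792}$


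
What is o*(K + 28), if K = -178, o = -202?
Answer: 30300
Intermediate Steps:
o*(K + 28) = -202*(-178 + 28) = -202*(-150) = 30300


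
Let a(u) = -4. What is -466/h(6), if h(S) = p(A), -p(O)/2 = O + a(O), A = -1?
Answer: -233/5 ≈ -46.600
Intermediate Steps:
p(O) = 8 - 2*O (p(O) = -2*(O - 4) = -2*(-4 + O) = 8 - 2*O)
h(S) = 10 (h(S) = 8 - 2*(-1) = 8 + 2 = 10)
-466/h(6) = -466/10 = -466*1/10 = -233/5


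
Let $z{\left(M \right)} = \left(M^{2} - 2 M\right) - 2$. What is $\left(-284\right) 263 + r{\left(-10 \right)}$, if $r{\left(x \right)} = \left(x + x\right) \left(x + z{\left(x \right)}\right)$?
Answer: $-76852$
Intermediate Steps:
$z{\left(M \right)} = -2 + M^{2} - 2 M$
$r{\left(x \right)} = 2 x \left(-2 + x^{2} - x\right)$ ($r{\left(x \right)} = \left(x + x\right) \left(x - \left(2 - x^{2} + 2 x\right)\right) = 2 x \left(-2 + x^{2} - x\right)$)
$\left(-284\right) 263 + r{\left(-10 \right)} = \left(-284\right) 263 + 2 \left(-10\right) \left(-2 + \left(-10\right)^{2} - -10\right) = -74692 + 2 \left(-10\right) \left(-2 + 100 + 10\right) = -74692 + 2 \left(-10\right) 108 = -74692 - 2160 = -76852$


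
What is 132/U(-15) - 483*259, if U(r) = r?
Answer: -625529/5 ≈ -1.2511e+5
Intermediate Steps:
132/U(-15) - 483*259 = 132/(-15) - 483*259 = 132*(-1/15) - 125097 = -44/5 - 125097 = -625529/5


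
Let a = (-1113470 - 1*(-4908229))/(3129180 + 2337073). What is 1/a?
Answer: 5466253/3794759 ≈ 1.4405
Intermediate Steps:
a = 3794759/5466253 (a = (-1113470 + 4908229)/5466253 = 3794759*(1/5466253) = 3794759/5466253 ≈ 0.69422)
1/a = 1/(3794759/5466253) = 5466253/3794759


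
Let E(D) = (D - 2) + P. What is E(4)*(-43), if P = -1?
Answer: -43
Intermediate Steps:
E(D) = -3 + D (E(D) = (D - 2) - 1 = (-2 + D) - 1 = -3 + D)
E(4)*(-43) = (-3 + 4)*(-43) = 1*(-43) = -43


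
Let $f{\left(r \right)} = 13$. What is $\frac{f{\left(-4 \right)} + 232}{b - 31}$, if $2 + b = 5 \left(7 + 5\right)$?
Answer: $\frac{245}{27} \approx 9.0741$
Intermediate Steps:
$b = 58$ ($b = -2 + 5 \left(7 + 5\right) = -2 + 5 \cdot 12 = -2 + 60 = 58$)
$\frac{f{\left(-4 \right)} + 232}{b - 31} = \frac{13 + 232}{58 - 31} = \frac{245}{27}$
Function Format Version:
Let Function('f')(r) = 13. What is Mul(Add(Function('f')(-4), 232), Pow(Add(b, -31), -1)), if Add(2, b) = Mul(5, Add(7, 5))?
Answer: Rational(245, 27) ≈ 9.0741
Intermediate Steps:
b = 58 (b = Add(-2, Mul(5, Add(7, 5))) = Add(-2, Mul(5, 12)) = Add(-2, 60) = 58)
Mul(Add(Function('f')(-4), 232), Pow(Add(b, -31), -1)) = Mul(Add(13, 232), Pow(Add(58, -31), -1)) = Mul(245, Pow(27, -1)) = Mul(245, Rational(1, 27)) = Rational(245, 27)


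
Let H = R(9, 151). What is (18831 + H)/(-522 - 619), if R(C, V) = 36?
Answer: -18867/1141 ≈ -16.535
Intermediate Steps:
H = 36
(18831 + H)/(-522 - 619) = (18831 + 36)/(-522 - 619) = 18867/(-1141) = 18867*(-1/1141) = -18867/1141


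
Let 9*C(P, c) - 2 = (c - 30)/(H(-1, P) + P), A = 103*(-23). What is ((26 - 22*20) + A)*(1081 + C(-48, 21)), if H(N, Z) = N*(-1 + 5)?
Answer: -1408256443/468 ≈ -3.0091e+6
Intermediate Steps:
A = -2369
H(N, Z) = 4*N (H(N, Z) = N*4 = 4*N)
C(P, c) = 2/9 + (-30 + c)/(9*(-4 + P)) (C(P, c) = 2/9 + ((c - 30)/(4*(-1) + P))/9 = 2/9 + ((-30 + c)/(-4 + P))/9 = 2/9 + (-30 + c)/(9*(-4 + P)))
((26 - 22*20) + A)*(1081 + C(-48, 21)) = ((26 - 22*20) - 2369)*(1081 + (-38 + 21 + 2*(-48))/(9*(-4 - 48))) = ((26 - 440) - 2369)*(1081 + (⅑)*(-38 + 21 - 96)/(-52)) = (-414 - 2369)*(1081 + (⅑)*(-1/52)*(-113)) = -2783*(1081 + 113/468) = -2783*506021/468 = -1408256443/468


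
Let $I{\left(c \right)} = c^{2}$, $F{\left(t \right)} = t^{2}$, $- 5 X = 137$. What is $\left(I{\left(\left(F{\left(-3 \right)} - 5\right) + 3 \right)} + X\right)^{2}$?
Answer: $\frac{11664}{25} \approx 466.56$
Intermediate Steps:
$X = - \frac{137}{5}$ ($X = \left(- \frac{1}{5}\right) 137 = - \frac{137}{5} \approx -27.4$)
$\left(I{\left(\left(F{\left(-3 \right)} - 5\right) + 3 \right)} + X\right)^{2} = \left(\left(\left(\left(-3\right)^{2} - 5\right) + 3\right)^{2} - \frac{137}{5}\right)^{2} = \left(\left(\left(9 - 5\right) + 3\right)^{2} - \frac{137}{5}\right)^{2} = \left(\left(4 + 3\right)^{2} - \frac{137}{5}\right)^{2} = \left(7^{2} - \frac{137}{5}\right)^{2} = \left(49 - \frac{137}{5}\right)^{2} = \left(\frac{108}{5}\right)^{2} = \frac{11664}{25}$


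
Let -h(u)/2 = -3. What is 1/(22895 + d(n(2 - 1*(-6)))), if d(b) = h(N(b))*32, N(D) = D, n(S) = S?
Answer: 1/23087 ≈ 4.3314e-5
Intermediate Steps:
h(u) = 6 (h(u) = -2*(-3) = 6)
d(b) = 192 (d(b) = 6*32 = 192)
1/(22895 + d(n(2 - 1*(-6)))) = 1/(22895 + 192) = 1/23087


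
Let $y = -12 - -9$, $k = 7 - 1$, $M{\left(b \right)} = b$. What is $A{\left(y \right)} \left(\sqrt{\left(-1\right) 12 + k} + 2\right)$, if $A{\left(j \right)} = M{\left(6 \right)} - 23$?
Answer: $-34 - 17 i \sqrt{6} \approx -34.0 - 41.641 i$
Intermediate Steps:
$k = 6$ ($k = 7 - 1 = 6$)
$y = -3$ ($y = -12 + 9 = -3$)
$A{\left(j \right)} = -17$ ($A{\left(j \right)} = 6 - 23 = -17$)
$A{\left(y \right)} \left(\sqrt{\left(-1\right) 12 + k} + 2\right) = - 17 \left(\sqrt{\left(-1\right) 12 + 6} + 2\right) = - 17 \left(\sqrt{-12 + 6} + 2\right) = - 17 \left(\sqrt{-6} + 2\right) = - 17 \left(i \sqrt{6} + 2\right) = - 17 \left(2 + i \sqrt{6}\right) = -34 - 17 i \sqrt{6}$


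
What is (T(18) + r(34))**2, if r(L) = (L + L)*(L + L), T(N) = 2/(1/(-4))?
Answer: 21307456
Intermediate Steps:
T(N) = -8 (T(N) = 2/(-1/4) = 2*(-4) = -8)
r(L) = 4*L**2 (r(L) = (2*L)*(2*L) = 4*L**2)
(T(18) + r(34))**2 = (-8 + 4*34**2)**2 = (-8 + 4*1156)**2 = (-8 + 4624)**2 = 4616**2 = 21307456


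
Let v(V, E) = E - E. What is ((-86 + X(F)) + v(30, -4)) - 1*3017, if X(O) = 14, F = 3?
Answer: -3089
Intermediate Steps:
v(V, E) = 0
((-86 + X(F)) + v(30, -4)) - 1*3017 = ((-86 + 14) + 0) - 1*3017 = (-72 + 0) - 3017 = -72 - 3017 = -3089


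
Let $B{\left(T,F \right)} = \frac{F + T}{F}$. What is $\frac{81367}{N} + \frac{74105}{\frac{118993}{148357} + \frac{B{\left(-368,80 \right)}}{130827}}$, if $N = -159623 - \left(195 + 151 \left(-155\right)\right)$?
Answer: $\frac{327005188042736350444}{3539226901466259} \approx 92395.0$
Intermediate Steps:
$B{\left(T,F \right)} = \frac{F + T}{F}$
$N = -136413$ ($N = -159623 - \left(195 - 23405\right) = -159623 - -23210 = -159623 + 23210 = -136413$)
$\frac{81367}{N} + \frac{74105}{\frac{118993}{148357} + \frac{B{\left(-368,80 \right)}}{130827}} = \frac{81367}{-136413} + \frac{74105}{\frac{118993}{148357} + \frac{\frac{1}{80} \left(80 - 368\right)}{130827}} = 81367 \left(- \frac{1}{136413}\right) + \frac{74105}{118993 \cdot \frac{1}{148357} + \frac{1}{80} \left(-288\right) \frac{1}{130827}} = - \frac{81367}{136413} + \frac{74105}{\frac{118993}{148357} - \frac{6}{218045}} = - \frac{81367}{136413} + \frac{74105}{\frac{25944938543}{32348502065}} = - \frac{81367}{136413} + 74105 \cdot \frac{32348502065}{25944938543} = - \frac{81367}{136413} + \frac{2397185745526825}{25944938543} = \frac{327005188042736350444}{3539226901466259}$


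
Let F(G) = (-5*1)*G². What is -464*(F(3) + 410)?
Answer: -169360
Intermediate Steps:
F(G) = -5*G²
-464*(F(3) + 410) = -464*(-5*3² + 410) = -464*(-5*9 + 410) = -464*(-45 + 410) = -464*365 = -169360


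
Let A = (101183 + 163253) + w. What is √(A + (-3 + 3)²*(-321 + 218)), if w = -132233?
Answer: √132203 ≈ 363.60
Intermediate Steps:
A = 132203 (A = (101183 + 163253) - 132233 = 264436 - 132233 = 132203)
√(A + (-3 + 3)²*(-321 + 218)) = √(132203 + (-3 + 3)²*(-321 + 218)) = √(132203 + 0²*(-103)) = √(132203 + 0*(-103)) = √(132203 + 0) = √132203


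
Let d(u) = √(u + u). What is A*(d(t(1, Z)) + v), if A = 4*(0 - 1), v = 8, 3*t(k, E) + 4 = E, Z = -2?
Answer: -32 - 8*I ≈ -32.0 - 8.0*I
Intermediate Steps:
t(k, E) = -4/3 + E/3
d(u) = √2*√u (d(u) = √(2*u) = √2*√u)
A = -4 (A = 4*(-1) = -4)
A*(d(t(1, Z)) + v) = -4*(√2*√(-4/3 + (⅓)*(-2)) + 8) = -4*(√2*√(-4/3 - ⅔) + 8) = -4*(√2*√(-2) + 8) = -4*(√2*(I*√2) + 8) = -4*(2*I + 8) = -4*(8 + 2*I) = -32 - 8*I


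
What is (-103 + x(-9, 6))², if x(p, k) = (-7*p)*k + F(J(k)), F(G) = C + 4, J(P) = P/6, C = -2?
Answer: 76729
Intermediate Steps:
J(P) = P/6 (J(P) = P*(⅙) = P/6)
F(G) = 2 (F(G) = -2 + 4 = 2)
x(p, k) = 2 - 7*k*p (x(p, k) = (-7*p)*k + 2 = -7*k*p + 2 = 2 - 7*k*p)
(-103 + x(-9, 6))² = (-103 + (2 - 7*6*(-9)))² = (-103 + (2 + 378))² = (-103 + 380)² = 277² = 76729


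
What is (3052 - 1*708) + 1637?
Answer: 3981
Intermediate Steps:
(3052 - 1*708) + 1637 = (3052 - 708) + 1637 = 2344 + 1637 = 3981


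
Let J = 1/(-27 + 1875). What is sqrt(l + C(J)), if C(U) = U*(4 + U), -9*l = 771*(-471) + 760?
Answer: sqrt(137507652129)/1848 ≈ 200.66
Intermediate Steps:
J = 1/1848 ≈ 0.00054113
l = 362381/9 (l = -(771*(-471) + 760)/9 = -(-363141 + 760)/9 = -1/9*(-362381) = 362381/9 ≈ 40265.)
sqrt(l + C(J)) = sqrt(362381/9 + (4 + 1/1848)/1848) = sqrt(362381/9 + (1/1848)*(7393/1848)) = sqrt(362381/9 + 7393/3415104) = sqrt(45835884043/1138368) = sqrt(137507652129)/1848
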